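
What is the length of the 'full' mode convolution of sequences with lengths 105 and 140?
Linear/full convolution length: m + n - 1 = 105 + 140 - 1 = 244

244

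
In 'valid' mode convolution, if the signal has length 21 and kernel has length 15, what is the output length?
'Valid' mode counts only positions where the kernel fully overlaps the signal: m - n + 1 = 21 - 15 + 1 = 7

7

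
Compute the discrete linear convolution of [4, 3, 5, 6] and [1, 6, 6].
y[0] = 4×1 = 4; y[1] = 4×6 + 3×1 = 27; y[2] = 4×6 + 3×6 + 5×1 = 47; y[3] = 3×6 + 5×6 + 6×1 = 54; y[4] = 5×6 + 6×6 = 66; y[5] = 6×6 = 36

[4, 27, 47, 54, 66, 36]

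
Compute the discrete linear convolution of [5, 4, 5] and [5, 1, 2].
y[0] = 5×5 = 25; y[1] = 5×1 + 4×5 = 25; y[2] = 5×2 + 4×1 + 5×5 = 39; y[3] = 4×2 + 5×1 = 13; y[4] = 5×2 = 10

[25, 25, 39, 13, 10]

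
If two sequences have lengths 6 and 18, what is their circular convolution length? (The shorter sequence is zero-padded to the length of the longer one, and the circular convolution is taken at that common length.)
Circular convolution (zero-padding the shorter input) has length max(m, n) = max(6, 18) = 18

18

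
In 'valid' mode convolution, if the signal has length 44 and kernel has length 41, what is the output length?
'Valid' mode counts only positions where the kernel fully overlaps the signal: m - n + 1 = 44 - 41 + 1 = 4

4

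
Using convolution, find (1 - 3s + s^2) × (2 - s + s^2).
Ascending coefficients: a = [1, -3, 1], b = [2, -1, 1]. c[0] = 1×2 = 2; c[1] = 1×-1 + -3×2 = -7; c[2] = 1×1 + -3×-1 + 1×2 = 6; c[3] = -3×1 + 1×-1 = -4; c[4] = 1×1 = 1. Result coefficients: [2, -7, 6, -4, 1] → 2 - 7s + 6s^2 - 4s^3 + s^4

2 - 7s + 6s^2 - 4s^3 + s^4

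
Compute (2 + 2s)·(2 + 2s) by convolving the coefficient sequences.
Ascending coefficients: a = [2, 2], b = [2, 2]. c[0] = 2×2 = 4; c[1] = 2×2 + 2×2 = 8; c[2] = 2×2 = 4. Result coefficients: [4, 8, 4] → 4 + 8s + 4s^2

4 + 8s + 4s^2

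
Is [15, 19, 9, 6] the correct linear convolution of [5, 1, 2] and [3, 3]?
Recompute linear convolution of [5, 1, 2] and [3, 3]: y[0] = 5×3 = 15; y[1] = 5×3 + 1×3 = 18; y[2] = 1×3 + 2×3 = 9; y[3] = 2×3 = 6 → [15, 18, 9, 6]. Compare to given [15, 19, 9, 6]: they differ at index 1: given 19, correct 18, so answer: No

No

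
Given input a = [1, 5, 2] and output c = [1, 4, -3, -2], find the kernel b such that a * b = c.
Output length 4 = len(a) + len(b) - 1 ⇒ len(b) = 2. Solve b forward using b[k] = (c[k] - Σ_{i≥1} a[i]·b[k-i]) / a[0]: b[0] = c[0] / a[0] = 1 / 1 = 1; b[1] = (c[1] - 5×1) / a[0] = (4 - 5×1) / 1 = -1. So b = [1, -1]. Forward-check [1, 5, 2] * [1, -1]: c[0] = 1×1 = 1; c[1] = 1×-1 + 5×1 = 4; c[2] = 5×-1 + 2×1 = -3; c[3] = 2×-1 = -2 → [1, 4, -3, -2] ✓

[1, -1]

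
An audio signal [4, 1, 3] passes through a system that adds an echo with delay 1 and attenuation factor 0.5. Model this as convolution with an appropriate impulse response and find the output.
Direct-path + delayed-attenuated-path model → impulse response h = [1, 0.5] (1 at lag 0, 0.5 at lag 1). Output y[n] = x[n] + 0.5·x[n - 1] (with x[n] = 0 outside 0..2): y[0] = 4 + 0.5×0 = 4; y[1] = 1 + 0.5×4 = 3.0; y[2] = 3 + 0.5×1 = 3.5; y[3] = 0 + 0.5×3 = 1.5. So y = [4, 3.0, 3.5, 1.5]

[4, 3.0, 3.5, 1.5]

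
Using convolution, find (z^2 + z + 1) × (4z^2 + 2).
Ascending coefficients: a = [1, 1, 1], b = [2, 0, 4]. c[0] = 1×2 = 2; c[1] = 1×0 + 1×2 = 2; c[2] = 1×4 + 1×0 + 1×2 = 6; c[3] = 1×4 + 1×0 = 4; c[4] = 1×4 = 4. Result coefficients: [2, 2, 6, 4, 4] → 4z^4 + 4z^3 + 6z^2 + 2z + 2

4z^4 + 4z^3 + 6z^2 + 2z + 2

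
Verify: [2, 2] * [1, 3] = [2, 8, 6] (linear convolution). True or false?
Recompute linear convolution of [2, 2] and [1, 3]: y[0] = 2×1 = 2; y[1] = 2×3 + 2×1 = 8; y[2] = 2×3 = 6 → [2, 8, 6]. Given [2, 8, 6] matches, so answer: Yes

Yes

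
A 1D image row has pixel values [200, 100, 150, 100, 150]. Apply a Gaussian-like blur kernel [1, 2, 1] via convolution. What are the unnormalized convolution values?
Convolve image row [200, 100, 150, 100, 150] with kernel [1, 2, 1]: y[0] = 200×1 = 200; y[1] = 200×2 + 100×1 = 500; y[2] = 200×1 + 100×2 + 150×1 = 550; y[3] = 100×1 + 150×2 + 100×1 = 500; y[4] = 150×1 + 100×2 + 150×1 = 500; y[5] = 100×1 + 150×2 = 400; y[6] = 150×1 = 150 → [200, 500, 550, 500, 500, 400, 150]. Normalization factor = sum(kernel) = 4.

[200, 500, 550, 500, 500, 400, 150]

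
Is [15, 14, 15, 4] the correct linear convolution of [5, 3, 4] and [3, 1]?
Recompute linear convolution of [5, 3, 4] and [3, 1]: y[0] = 5×3 = 15; y[1] = 5×1 + 3×3 = 14; y[2] = 3×1 + 4×3 = 15; y[3] = 4×1 = 4 → [15, 14, 15, 4]. Given [15, 14, 15, 4] matches, so answer: Yes

Yes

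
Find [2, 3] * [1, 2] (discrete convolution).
y[0] = 2×1 = 2; y[1] = 2×2 + 3×1 = 7; y[2] = 3×2 = 6

[2, 7, 6]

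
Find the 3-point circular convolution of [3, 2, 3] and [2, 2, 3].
Use y[k] = Σ_j u[j]·v[(k-j) mod 3]. y[0] = 3×2 + 2×3 + 3×2 = 18; y[1] = 3×2 + 2×2 + 3×3 = 19; y[2] = 3×3 + 2×2 + 3×2 = 19. Result: [18, 19, 19]

[18, 19, 19]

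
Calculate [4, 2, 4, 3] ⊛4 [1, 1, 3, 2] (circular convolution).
Use y[k] = Σ_j s[j]·t[(k-j) mod 4]. y[0] = 4×1 + 2×2 + 4×3 + 3×1 = 23; y[1] = 4×1 + 2×1 + 4×2 + 3×3 = 23; y[2] = 4×3 + 2×1 + 4×1 + 3×2 = 24; y[3] = 4×2 + 2×3 + 4×1 + 3×1 = 21. Result: [23, 23, 24, 21]

[23, 23, 24, 21]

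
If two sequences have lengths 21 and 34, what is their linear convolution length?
Linear/full convolution length: m + n - 1 = 21 + 34 - 1 = 54

54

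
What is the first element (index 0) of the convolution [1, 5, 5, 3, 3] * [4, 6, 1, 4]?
Use y[k] = Σ_i a[i]·b[k-i] at k=0. y[0] = 1×4 = 4

4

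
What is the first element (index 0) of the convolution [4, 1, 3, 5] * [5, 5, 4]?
Use y[k] = Σ_i a[i]·b[k-i] at k=0. y[0] = 4×5 = 20

20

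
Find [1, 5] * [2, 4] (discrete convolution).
y[0] = 1×2 = 2; y[1] = 1×4 + 5×2 = 14; y[2] = 5×4 = 20

[2, 14, 20]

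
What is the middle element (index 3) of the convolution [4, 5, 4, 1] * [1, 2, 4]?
Use y[k] = Σ_i a[i]·b[k-i] at k=3. y[3] = 5×4 + 4×2 + 1×1 = 29

29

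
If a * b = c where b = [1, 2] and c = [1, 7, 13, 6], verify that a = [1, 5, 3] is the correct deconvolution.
Forward-compute [1, 5, 3] * [1, 2]: c[0] = 1×1 = 1; c[1] = 1×2 + 5×1 = 7; c[2] = 5×2 + 3×1 = 13; c[3] = 3×2 = 6 → [1, 7, 13, 6]. Matches given c = [1, 7, 13, 6], so verified.

Verified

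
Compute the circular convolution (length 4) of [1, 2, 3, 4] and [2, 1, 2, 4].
Use y[k] = Σ_j s[j]·t[(k-j) mod 4]. y[0] = 1×2 + 2×4 + 3×2 + 4×1 = 20; y[1] = 1×1 + 2×2 + 3×4 + 4×2 = 25; y[2] = 1×2 + 2×1 + 3×2 + 4×4 = 26; y[3] = 1×4 + 2×2 + 3×1 + 4×2 = 19. Result: [20, 25, 26, 19]

[20, 25, 26, 19]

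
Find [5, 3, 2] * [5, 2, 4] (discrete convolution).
y[0] = 5×5 = 25; y[1] = 5×2 + 3×5 = 25; y[2] = 5×4 + 3×2 + 2×5 = 36; y[3] = 3×4 + 2×2 = 16; y[4] = 2×4 = 8

[25, 25, 36, 16, 8]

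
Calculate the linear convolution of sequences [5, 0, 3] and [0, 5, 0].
y[0] = 5×0 = 0; y[1] = 5×5 + 0×0 = 25; y[2] = 5×0 + 0×5 + 3×0 = 0; y[3] = 0×0 + 3×5 = 15; y[4] = 3×0 = 0

[0, 25, 0, 15, 0]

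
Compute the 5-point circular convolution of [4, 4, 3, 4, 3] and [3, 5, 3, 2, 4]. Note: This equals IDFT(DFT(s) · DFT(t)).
Either evaluate y[k] = Σ_j s[j]·t[(k-j) mod 5] directly, or use IDFT(DFT(s) · DFT(t)). y[0] = 4×3 + 4×4 + 3×2 + 4×3 + 3×5 = 61; y[1] = 4×5 + 4×3 + 3×4 + 4×2 + 3×3 = 61; y[2] = 4×3 + 4×5 + 3×3 + 4×4 + 3×2 = 63; y[3] = 4×2 + 4×3 + 3×5 + 4×3 + 3×4 = 59; y[4] = 4×4 + 4×2 + 3×3 + 4×5 + 3×3 = 62. Result: [61, 61, 63, 59, 62]

[61, 61, 63, 59, 62]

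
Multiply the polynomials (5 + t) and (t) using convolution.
Ascending coefficients: a = [5, 1], b = [0, 1]. c[0] = 5×0 = 0; c[1] = 5×1 + 1×0 = 5; c[2] = 1×1 = 1. Result coefficients: [0, 5, 1] → 5t + t^2

5t + t^2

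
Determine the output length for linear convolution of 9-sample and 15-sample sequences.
Linear/full convolution length: m + n - 1 = 9 + 15 - 1 = 23

23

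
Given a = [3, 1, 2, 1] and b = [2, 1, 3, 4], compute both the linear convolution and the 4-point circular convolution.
Linear: y_lin[0] = 3×2 = 6; y_lin[1] = 3×1 + 1×2 = 5; y_lin[2] = 3×3 + 1×1 + 2×2 = 14; y_lin[3] = 3×4 + 1×3 + 2×1 + 1×2 = 19; y_lin[4] = 1×4 + 2×3 + 1×1 = 11; y_lin[5] = 2×4 + 1×3 = 11; y_lin[6] = 1×4 = 4 → [6, 5, 14, 19, 11, 11, 4]. Circular (length 4): y[0] = 3×2 + 1×4 + 2×3 + 1×1 = 17; y[1] = 3×1 + 1×2 + 2×4 + 1×3 = 16; y[2] = 3×3 + 1×1 + 2×2 + 1×4 = 18; y[3] = 3×4 + 1×3 + 2×1 + 1×2 = 19 → [17, 16, 18, 19]

Linear: [6, 5, 14, 19, 11, 11, 4], Circular: [17, 16, 18, 19]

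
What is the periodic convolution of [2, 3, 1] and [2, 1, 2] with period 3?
Use y[k] = Σ_j a[j]·b[(k-j) mod 3]. y[0] = 2×2 + 3×2 + 1×1 = 11; y[1] = 2×1 + 3×2 + 1×2 = 10; y[2] = 2×2 + 3×1 + 1×2 = 9. Result: [11, 10, 9]

[11, 10, 9]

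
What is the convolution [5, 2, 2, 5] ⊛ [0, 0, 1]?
y[0] = 5×0 = 0; y[1] = 5×0 + 2×0 = 0; y[2] = 5×1 + 2×0 + 2×0 = 5; y[3] = 2×1 + 2×0 + 5×0 = 2; y[4] = 2×1 + 5×0 = 2; y[5] = 5×1 = 5

[0, 0, 5, 2, 2, 5]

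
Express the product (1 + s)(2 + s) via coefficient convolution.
Ascending coefficients: a = [1, 1], b = [2, 1]. c[0] = 1×2 = 2; c[1] = 1×1 + 1×2 = 3; c[2] = 1×1 = 1. Result coefficients: [2, 3, 1] → 2 + 3s + s^2

2 + 3s + s^2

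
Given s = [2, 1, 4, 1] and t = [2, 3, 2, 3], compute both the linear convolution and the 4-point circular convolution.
Linear: y_lin[0] = 2×2 = 4; y_lin[1] = 2×3 + 1×2 = 8; y_lin[2] = 2×2 + 1×3 + 4×2 = 15; y_lin[3] = 2×3 + 1×2 + 4×3 + 1×2 = 22; y_lin[4] = 1×3 + 4×2 + 1×3 = 14; y_lin[5] = 4×3 + 1×2 = 14; y_lin[6] = 1×3 = 3 → [4, 8, 15, 22, 14, 14, 3]. Circular (length 4): y[0] = 2×2 + 1×3 + 4×2 + 1×3 = 18; y[1] = 2×3 + 1×2 + 4×3 + 1×2 = 22; y[2] = 2×2 + 1×3 + 4×2 + 1×3 = 18; y[3] = 2×3 + 1×2 + 4×3 + 1×2 = 22 → [18, 22, 18, 22]

Linear: [4, 8, 15, 22, 14, 14, 3], Circular: [18, 22, 18, 22]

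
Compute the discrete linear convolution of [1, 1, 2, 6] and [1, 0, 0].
y[0] = 1×1 = 1; y[1] = 1×0 + 1×1 = 1; y[2] = 1×0 + 1×0 + 2×1 = 2; y[3] = 1×0 + 2×0 + 6×1 = 6; y[4] = 2×0 + 6×0 = 0; y[5] = 6×0 = 0

[1, 1, 2, 6, 0, 0]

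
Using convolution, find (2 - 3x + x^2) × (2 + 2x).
Ascending coefficients: a = [2, -3, 1], b = [2, 2]. c[0] = 2×2 = 4; c[1] = 2×2 + -3×2 = -2; c[2] = -3×2 + 1×2 = -4; c[3] = 1×2 = 2. Result coefficients: [4, -2, -4, 2] → 4 - 2x - 4x^2 + 2x^3

4 - 2x - 4x^2 + 2x^3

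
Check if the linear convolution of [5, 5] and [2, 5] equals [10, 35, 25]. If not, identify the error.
Recompute linear convolution of [5, 5] and [2, 5]: y[0] = 5×2 = 10; y[1] = 5×5 + 5×2 = 35; y[2] = 5×5 = 25 → [10, 35, 25]. Given [10, 35, 25] matches, so answer: Yes

Yes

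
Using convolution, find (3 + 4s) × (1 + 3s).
Ascending coefficients: a = [3, 4], b = [1, 3]. c[0] = 3×1 = 3; c[1] = 3×3 + 4×1 = 13; c[2] = 4×3 = 12. Result coefficients: [3, 13, 12] → 3 + 13s + 12s^2

3 + 13s + 12s^2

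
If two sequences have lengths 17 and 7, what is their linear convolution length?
Linear/full convolution length: m + n - 1 = 17 + 7 - 1 = 23

23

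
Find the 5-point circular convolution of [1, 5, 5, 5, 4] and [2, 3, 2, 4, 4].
Use y[k] = Σ_j u[j]·v[(k-j) mod 5]. y[0] = 1×2 + 5×4 + 5×4 + 5×2 + 4×3 = 64; y[1] = 1×3 + 5×2 + 5×4 + 5×4 + 4×2 = 61; y[2] = 1×2 + 5×3 + 5×2 + 5×4 + 4×4 = 63; y[3] = 1×4 + 5×2 + 5×3 + 5×2 + 4×4 = 55; y[4] = 1×4 + 5×4 + 5×2 + 5×3 + 4×2 = 57. Result: [64, 61, 63, 55, 57]

[64, 61, 63, 55, 57]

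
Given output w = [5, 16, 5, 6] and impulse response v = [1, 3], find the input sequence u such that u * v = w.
Deconvolve w=[5, 16, 5, 6] by v=[1, 3]. Since v[0]=1, solve forward: u[0] = w[0] / 1 = 5; u[1] = (w[1] - 5×3) / 1 = 1; u[2] = (w[2] - 1×3) / 1 = 2. So u = [5, 1, 2]. Check by forward convolution: w[0] = 5×1 = 5; w[1] = 5×3 + 1×1 = 16; w[2] = 1×3 + 2×1 = 5; w[3] = 2×3 = 6

[5, 1, 2]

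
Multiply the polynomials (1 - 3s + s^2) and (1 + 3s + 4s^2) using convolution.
Ascending coefficients: a = [1, -3, 1], b = [1, 3, 4]. c[0] = 1×1 = 1; c[1] = 1×3 + -3×1 = 0; c[2] = 1×4 + -3×3 + 1×1 = -4; c[3] = -3×4 + 1×3 = -9; c[4] = 1×4 = 4. Result coefficients: [1, 0, -4, -9, 4] → 1 - 4s^2 - 9s^3 + 4s^4

1 - 4s^2 - 9s^3 + 4s^4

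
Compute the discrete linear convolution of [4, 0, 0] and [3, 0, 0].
y[0] = 4×3 = 12; y[1] = 4×0 + 0×3 = 0; y[2] = 4×0 + 0×0 + 0×3 = 0; y[3] = 0×0 + 0×0 = 0; y[4] = 0×0 = 0

[12, 0, 0, 0, 0]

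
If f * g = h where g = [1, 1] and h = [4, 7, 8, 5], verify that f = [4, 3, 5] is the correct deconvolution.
Forward-compute [4, 3, 5] * [1, 1]: h[0] = 4×1 = 4; h[1] = 4×1 + 3×1 = 7; h[2] = 3×1 + 5×1 = 8; h[3] = 5×1 = 5 → [4, 7, 8, 5]. Matches given h = [4, 7, 8, 5], so verified.

Verified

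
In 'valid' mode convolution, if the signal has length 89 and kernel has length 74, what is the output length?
'Valid' mode counts only positions where the kernel fully overlaps the signal: m - n + 1 = 89 - 74 + 1 = 16

16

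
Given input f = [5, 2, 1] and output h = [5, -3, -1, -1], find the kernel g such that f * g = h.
Output length 4 = len(f) + len(g) - 1 ⇒ len(g) = 2. Solve g forward using g[k] = (h[k] - Σ_{i≥1} f[i]·g[k-i]) / f[0]: g[0] = h[0] / f[0] = 5 / 5 = 1; g[1] = (h[1] - 2×1) / f[0] = (-3 - 2×1) / 5 = -1. So g = [1, -1]. Forward-check [5, 2, 1] * [1, -1]: h[0] = 5×1 = 5; h[1] = 5×-1 + 2×1 = -3; h[2] = 2×-1 + 1×1 = -1; h[3] = 1×-1 = -1 → [5, -3, -1, -1] ✓

[1, -1]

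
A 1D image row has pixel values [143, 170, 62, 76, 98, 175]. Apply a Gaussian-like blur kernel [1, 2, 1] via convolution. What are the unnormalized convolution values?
Convolve image row [143, 170, 62, 76, 98, 175] with kernel [1, 2, 1]: y[0] = 143×1 = 143; y[1] = 143×2 + 170×1 = 456; y[2] = 143×1 + 170×2 + 62×1 = 545; y[3] = 170×1 + 62×2 + 76×1 = 370; y[4] = 62×1 + 76×2 + 98×1 = 312; y[5] = 76×1 + 98×2 + 175×1 = 447; y[6] = 98×1 + 175×2 = 448; y[7] = 175×1 = 175 → [143, 456, 545, 370, 312, 447, 448, 175]. Normalization factor = sum(kernel) = 4.

[143, 456, 545, 370, 312, 447, 448, 175]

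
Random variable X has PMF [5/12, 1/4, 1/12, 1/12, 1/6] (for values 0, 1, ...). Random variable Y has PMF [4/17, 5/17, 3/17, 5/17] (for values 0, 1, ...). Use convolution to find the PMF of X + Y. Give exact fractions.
P(X+Y=k) = Σ_i P(X=i)·P(Y=k-i) — a convolution of [5/12, 1/4, 1/12, 1/12, 1/6] and [4/17, 5/17, 3/17, 5/17]. P(X+Y=0) = (5/12)×(4/17) = 5/51; P(X+Y=1) = (5/12)×(5/17) + (1/4)×(4/17) = 25/204 + 1/17 = 37/204; P(X+Y=2) = (5/12)×(3/17) + (1/4)×(5/17) + (1/12)×(4/17) = 5/68 + 5/68 + 1/51 = 1/6; P(X+Y=3) = (5/12)×(5/17) + (1/4)×(3/17) + (1/12)×(5/17) + (1/12)×(4/17) = 25/204 + 3/68 + 5/204 + 1/51 = 43/204; P(X+Y=4) = (1/4)×(5/17) + (1/12)×(3/17) + (1/12)×(5/17) + (1/6)×(4/17) = 5/68 + 1/68 + 5/204 + 2/51 = 31/204; P(X+Y=5) = (1/12)×(5/17) + (1/12)×(3/17) + (1/6)×(5/17) = 5/204 + 1/68 + 5/102 = 3/34; P(X+Y=6) = (1/12)×(5/17) + (1/6)×(3/17) = 5/204 + 1/34 = 11/204; P(X+Y=7) = (1/6)×(5/17) = 5/102. PMF: [5/51, 37/204, 1/6, 43/204, 31/204, 3/34, 11/204, 5/102] (sums to 1 ✓)

[5/51, 37/204, 1/6, 43/204, 31/204, 3/34, 11/204, 5/102]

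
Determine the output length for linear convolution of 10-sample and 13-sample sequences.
Linear/full convolution length: m + n - 1 = 10 + 13 - 1 = 22

22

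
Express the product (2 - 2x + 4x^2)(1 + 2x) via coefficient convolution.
Ascending coefficients: a = [2, -2, 4], b = [1, 2]. c[0] = 2×1 = 2; c[1] = 2×2 + -2×1 = 2; c[2] = -2×2 + 4×1 = 0; c[3] = 4×2 = 8. Result coefficients: [2, 2, 0, 8] → 2 + 2x + 8x^3

2 + 2x + 8x^3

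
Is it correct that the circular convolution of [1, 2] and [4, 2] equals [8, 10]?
Recompute circular convolution of [1, 2] and [4, 2]: y[0] = 1×4 + 2×2 = 8; y[1] = 1×2 + 2×4 = 10 → [8, 10]. Given [8, 10] matches, so answer: Yes

Yes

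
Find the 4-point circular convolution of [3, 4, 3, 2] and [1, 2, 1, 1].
Use y[k] = Σ_j a[j]·b[(k-j) mod 4]. y[0] = 3×1 + 4×1 + 3×1 + 2×2 = 14; y[1] = 3×2 + 4×1 + 3×1 + 2×1 = 15; y[2] = 3×1 + 4×2 + 3×1 + 2×1 = 16; y[3] = 3×1 + 4×1 + 3×2 + 2×1 = 15. Result: [14, 15, 16, 15]

[14, 15, 16, 15]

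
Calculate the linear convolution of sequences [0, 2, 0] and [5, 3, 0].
y[0] = 0×5 = 0; y[1] = 0×3 + 2×5 = 10; y[2] = 0×0 + 2×3 + 0×5 = 6; y[3] = 2×0 + 0×3 = 0; y[4] = 0×0 = 0

[0, 10, 6, 0, 0]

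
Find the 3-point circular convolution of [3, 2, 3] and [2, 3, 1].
Use y[k] = Σ_j f[j]·g[(k-j) mod 3]. y[0] = 3×2 + 2×1 + 3×3 = 17; y[1] = 3×3 + 2×2 + 3×1 = 16; y[2] = 3×1 + 2×3 + 3×2 = 15. Result: [17, 16, 15]

[17, 16, 15]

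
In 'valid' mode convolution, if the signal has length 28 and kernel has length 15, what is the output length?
'Valid' mode counts only positions where the kernel fully overlaps the signal: m - n + 1 = 28 - 15 + 1 = 14

14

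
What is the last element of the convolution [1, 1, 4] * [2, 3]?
Use y[k] = Σ_i a[i]·b[k-i] at k=3. y[3] = 4×3 = 12

12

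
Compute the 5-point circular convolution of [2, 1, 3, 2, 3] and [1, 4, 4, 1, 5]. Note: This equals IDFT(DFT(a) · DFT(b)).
Either evaluate y[k] = Σ_j a[j]·b[(k-j) mod 5] directly, or use IDFT(DFT(a) · DFT(b)). y[0] = 2×1 + 1×5 + 3×1 + 2×4 + 3×4 = 30; y[1] = 2×4 + 1×1 + 3×5 + 2×1 + 3×4 = 38; y[2] = 2×4 + 1×4 + 3×1 + 2×5 + 3×1 = 28; y[3] = 2×1 + 1×4 + 3×4 + 2×1 + 3×5 = 35; y[4] = 2×5 + 1×1 + 3×4 + 2×4 + 3×1 = 34. Result: [30, 38, 28, 35, 34]

[30, 38, 28, 35, 34]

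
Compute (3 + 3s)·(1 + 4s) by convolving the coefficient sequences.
Ascending coefficients: a = [3, 3], b = [1, 4]. c[0] = 3×1 = 3; c[1] = 3×4 + 3×1 = 15; c[2] = 3×4 = 12. Result coefficients: [3, 15, 12] → 3 + 15s + 12s^2

3 + 15s + 12s^2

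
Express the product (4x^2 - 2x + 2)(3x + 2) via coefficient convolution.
Ascending coefficients: a = [2, -2, 4], b = [2, 3]. c[0] = 2×2 = 4; c[1] = 2×3 + -2×2 = 2; c[2] = -2×3 + 4×2 = 2; c[3] = 4×3 = 12. Result coefficients: [4, 2, 2, 12] → 12x^3 + 2x^2 + 2x + 4

12x^3 + 2x^2 + 2x + 4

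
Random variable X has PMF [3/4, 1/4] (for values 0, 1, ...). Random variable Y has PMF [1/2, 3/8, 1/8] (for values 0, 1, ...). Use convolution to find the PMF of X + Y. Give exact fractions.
P(X+Y=k) = Σ_i P(X=i)·P(Y=k-i) — a convolution of [3/4, 1/4] and [1/2, 3/8, 1/8]. P(X+Y=0) = (3/4)×(1/2) = 3/8; P(X+Y=1) = (3/4)×(3/8) + (1/4)×(1/2) = 9/32 + 1/8 = 13/32; P(X+Y=2) = (3/4)×(1/8) + (1/4)×(3/8) = 3/32 + 3/32 = 3/16; P(X+Y=3) = (1/4)×(1/8) = 1/32. PMF: [3/8, 13/32, 3/16, 1/32] (sums to 1 ✓)

[3/8, 13/32, 3/16, 1/32]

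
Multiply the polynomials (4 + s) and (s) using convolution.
Ascending coefficients: a = [4, 1], b = [0, 1]. c[0] = 4×0 = 0; c[1] = 4×1 + 1×0 = 4; c[2] = 1×1 = 1. Result coefficients: [0, 4, 1] → 4s + s^2

4s + s^2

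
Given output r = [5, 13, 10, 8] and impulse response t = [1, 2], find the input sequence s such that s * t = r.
Deconvolve r=[5, 13, 10, 8] by t=[1, 2]. Since t[0]=1, solve forward: s[0] = r[0] / 1 = 5; s[1] = (r[1] - 5×2) / 1 = 3; s[2] = (r[2] - 3×2) / 1 = 4. So s = [5, 3, 4]. Check by forward convolution: r[0] = 5×1 = 5; r[1] = 5×2 + 3×1 = 13; r[2] = 3×2 + 4×1 = 10; r[3] = 4×2 = 8

[5, 3, 4]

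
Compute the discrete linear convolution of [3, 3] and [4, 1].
y[0] = 3×4 = 12; y[1] = 3×1 + 3×4 = 15; y[2] = 3×1 = 3

[12, 15, 3]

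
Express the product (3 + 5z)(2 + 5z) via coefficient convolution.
Ascending coefficients: a = [3, 5], b = [2, 5]. c[0] = 3×2 = 6; c[1] = 3×5 + 5×2 = 25; c[2] = 5×5 = 25. Result coefficients: [6, 25, 25] → 6 + 25z + 25z^2

6 + 25z + 25z^2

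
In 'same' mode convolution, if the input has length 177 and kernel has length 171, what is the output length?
'Same' mode returns an output with the same length as the input: 177

177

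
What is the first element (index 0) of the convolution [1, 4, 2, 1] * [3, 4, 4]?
Use y[k] = Σ_i a[i]·b[k-i] at k=0. y[0] = 1×3 = 3

3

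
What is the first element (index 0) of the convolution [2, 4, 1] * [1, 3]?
Use y[k] = Σ_i a[i]·b[k-i] at k=0. y[0] = 2×1 = 2

2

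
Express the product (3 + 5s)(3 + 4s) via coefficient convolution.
Ascending coefficients: a = [3, 5], b = [3, 4]. c[0] = 3×3 = 9; c[1] = 3×4 + 5×3 = 27; c[2] = 5×4 = 20. Result coefficients: [9, 27, 20] → 9 + 27s + 20s^2

9 + 27s + 20s^2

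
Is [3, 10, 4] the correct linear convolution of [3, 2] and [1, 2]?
Recompute linear convolution of [3, 2] and [1, 2]: y[0] = 3×1 = 3; y[1] = 3×2 + 2×1 = 8; y[2] = 2×2 = 4 → [3, 8, 4]. Compare to given [3, 10, 4]: they differ at index 1: given 10, correct 8, so answer: No

No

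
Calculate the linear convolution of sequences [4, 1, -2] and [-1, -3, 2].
y[0] = 4×-1 = -4; y[1] = 4×-3 + 1×-1 = -13; y[2] = 4×2 + 1×-3 + -2×-1 = 7; y[3] = 1×2 + -2×-3 = 8; y[4] = -2×2 = -4

[-4, -13, 7, 8, -4]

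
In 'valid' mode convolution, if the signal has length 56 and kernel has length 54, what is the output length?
'Valid' mode counts only positions where the kernel fully overlaps the signal: m - n + 1 = 56 - 54 + 1 = 3

3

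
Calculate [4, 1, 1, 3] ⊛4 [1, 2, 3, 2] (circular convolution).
Use y[k] = Σ_j u[j]·v[(k-j) mod 4]. y[0] = 4×1 + 1×2 + 1×3 + 3×2 = 15; y[1] = 4×2 + 1×1 + 1×2 + 3×3 = 20; y[2] = 4×3 + 1×2 + 1×1 + 3×2 = 21; y[3] = 4×2 + 1×3 + 1×2 + 3×1 = 16. Result: [15, 20, 21, 16]

[15, 20, 21, 16]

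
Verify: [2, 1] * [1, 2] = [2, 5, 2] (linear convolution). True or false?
Recompute linear convolution of [2, 1] and [1, 2]: y[0] = 2×1 = 2; y[1] = 2×2 + 1×1 = 5; y[2] = 1×2 = 2 → [2, 5, 2]. Given [2, 5, 2] matches, so answer: Yes

Yes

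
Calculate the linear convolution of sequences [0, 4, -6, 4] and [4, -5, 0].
y[0] = 0×4 = 0; y[1] = 0×-5 + 4×4 = 16; y[2] = 0×0 + 4×-5 + -6×4 = -44; y[3] = 4×0 + -6×-5 + 4×4 = 46; y[4] = -6×0 + 4×-5 = -20; y[5] = 4×0 = 0

[0, 16, -44, 46, -20, 0]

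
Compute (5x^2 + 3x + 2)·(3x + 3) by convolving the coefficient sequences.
Ascending coefficients: a = [2, 3, 5], b = [3, 3]. c[0] = 2×3 = 6; c[1] = 2×3 + 3×3 = 15; c[2] = 3×3 + 5×3 = 24; c[3] = 5×3 = 15. Result coefficients: [6, 15, 24, 15] → 15x^3 + 24x^2 + 15x + 6

15x^3 + 24x^2 + 15x + 6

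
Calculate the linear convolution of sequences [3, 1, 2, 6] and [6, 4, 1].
y[0] = 3×6 = 18; y[1] = 3×4 + 1×6 = 18; y[2] = 3×1 + 1×4 + 2×6 = 19; y[3] = 1×1 + 2×4 + 6×6 = 45; y[4] = 2×1 + 6×4 = 26; y[5] = 6×1 = 6

[18, 18, 19, 45, 26, 6]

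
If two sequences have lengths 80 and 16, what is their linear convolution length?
Linear/full convolution length: m + n - 1 = 80 + 16 - 1 = 95

95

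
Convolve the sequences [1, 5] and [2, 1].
y[0] = 1×2 = 2; y[1] = 1×1 + 5×2 = 11; y[2] = 5×1 = 5

[2, 11, 5]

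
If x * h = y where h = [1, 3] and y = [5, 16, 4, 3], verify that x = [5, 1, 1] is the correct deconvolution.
Forward-compute [5, 1, 1] * [1, 3]: y[0] = 5×1 = 5; y[1] = 5×3 + 1×1 = 16; y[2] = 1×3 + 1×1 = 4; y[3] = 1×3 = 3 → [5, 16, 4, 3]. Matches given y = [5, 16, 4, 3], so verified.

Verified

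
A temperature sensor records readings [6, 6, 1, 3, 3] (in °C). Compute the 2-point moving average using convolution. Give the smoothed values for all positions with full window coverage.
2-point moving average kernel = [1, 1]. Apply in 'valid' mode (full window coverage): avg[0] = (6 + 6) / 2 = 6.0; avg[1] = (6 + 1) / 2 = 3.5; avg[2] = (1 + 3) / 2 = 2.0; avg[3] = (3 + 3) / 2 = 3.0. Smoothed values: [6.0, 3.5, 2.0, 3.0]

[6.0, 3.5, 2.0, 3.0]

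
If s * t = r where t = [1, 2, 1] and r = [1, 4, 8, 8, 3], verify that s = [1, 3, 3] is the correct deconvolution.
Forward-compute [1, 3, 3] * [1, 2, 1]: r[0] = 1×1 = 1; r[1] = 1×2 + 3×1 = 5; r[2] = 1×1 + 3×2 + 3×1 = 10; r[3] = 3×1 + 3×2 = 9; r[4] = 3×1 = 3 → [1, 5, 10, 9, 3]. Does not match given r = [1, 4, 8, 8, 3].

Not verified. [1, 3, 3] * [1, 2, 1] = [1, 5, 10, 9, 3], which differs from [1, 4, 8, 8, 3] at index 1.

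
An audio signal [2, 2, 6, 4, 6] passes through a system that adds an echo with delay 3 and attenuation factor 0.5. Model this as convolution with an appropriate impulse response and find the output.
Direct-path + delayed-attenuated-path model → impulse response h = [1, 0, 0, 0.5] (1 at lag 0, 0.5 at lag 3). Output y[n] = x[n] + 0.5·x[n - 3] (with x[n] = 0 outside 0..4): y[0] = 2 + 0.5×0 = 2; y[1] = 2 + 0.5×0 = 2; y[2] = 6 + 0.5×0 = 6; y[3] = 4 + 0.5×2 = 5.0; y[4] = 6 + 0.5×2 = 7.0; y[5] = 0 + 0.5×6 = 3.0; y[6] = 0 + 0.5×4 = 2.0; y[7] = 0 + 0.5×6 = 3.0. So y = [2, 2, 6, 5.0, 7.0, 3.0, 2.0, 3.0]

[2, 2, 6, 5.0, 7.0, 3.0, 2.0, 3.0]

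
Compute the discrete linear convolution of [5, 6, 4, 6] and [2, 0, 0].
y[0] = 5×2 = 10; y[1] = 5×0 + 6×2 = 12; y[2] = 5×0 + 6×0 + 4×2 = 8; y[3] = 6×0 + 4×0 + 6×2 = 12; y[4] = 4×0 + 6×0 = 0; y[5] = 6×0 = 0

[10, 12, 8, 12, 0, 0]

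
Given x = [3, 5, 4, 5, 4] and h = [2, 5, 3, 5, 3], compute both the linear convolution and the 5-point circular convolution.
Linear: y_lin[0] = 3×2 = 6; y_lin[1] = 3×5 + 5×2 = 25; y_lin[2] = 3×3 + 5×5 + 4×2 = 42; y_lin[3] = 3×5 + 5×3 + 4×5 + 5×2 = 60; y_lin[4] = 3×3 + 5×5 + 4×3 + 5×5 + 4×2 = 79; y_lin[5] = 5×3 + 4×5 + 5×3 + 4×5 = 70; y_lin[6] = 4×3 + 5×5 + 4×3 = 49; y_lin[7] = 5×3 + 4×5 = 35; y_lin[8] = 4×3 = 12 → [6, 25, 42, 60, 79, 70, 49, 35, 12]. Circular (length 5): y[0] = 3×2 + 5×3 + 4×5 + 5×3 + 4×5 = 76; y[1] = 3×5 + 5×2 + 4×3 + 5×5 + 4×3 = 74; y[2] = 3×3 + 5×5 + 4×2 + 5×3 + 4×5 = 77; y[3] = 3×5 + 5×3 + 4×5 + 5×2 + 4×3 = 72; y[4] = 3×3 + 5×5 + 4×3 + 5×5 + 4×2 = 79 → [76, 74, 77, 72, 79]

Linear: [6, 25, 42, 60, 79, 70, 49, 35, 12], Circular: [76, 74, 77, 72, 79]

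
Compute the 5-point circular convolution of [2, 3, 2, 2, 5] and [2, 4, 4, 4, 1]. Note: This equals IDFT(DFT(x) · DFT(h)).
Either evaluate y[k] = Σ_j x[j]·h[(k-j) mod 5] directly, or use IDFT(DFT(x) · DFT(h)). y[0] = 2×2 + 3×1 + 2×4 + 2×4 + 5×4 = 43; y[1] = 2×4 + 3×2 + 2×1 + 2×4 + 5×4 = 44; y[2] = 2×4 + 3×4 + 2×2 + 2×1 + 5×4 = 46; y[3] = 2×4 + 3×4 + 2×4 + 2×2 + 5×1 = 37; y[4] = 2×1 + 3×4 + 2×4 + 2×4 + 5×2 = 40. Result: [43, 44, 46, 37, 40]

[43, 44, 46, 37, 40]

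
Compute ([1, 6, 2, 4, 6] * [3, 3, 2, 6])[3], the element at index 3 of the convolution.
Use y[k] = Σ_i a[i]·b[k-i] at k=3. y[3] = 1×6 + 6×2 + 2×3 + 4×3 = 36

36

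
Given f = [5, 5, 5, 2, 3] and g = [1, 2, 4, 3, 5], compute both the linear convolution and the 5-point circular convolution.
Linear: y_lin[0] = 5×1 = 5; y_lin[1] = 5×2 + 5×1 = 15; y_lin[2] = 5×4 + 5×2 + 5×1 = 35; y_lin[3] = 5×3 + 5×4 + 5×2 + 2×1 = 47; y_lin[4] = 5×5 + 5×3 + 5×4 + 2×2 + 3×1 = 67; y_lin[5] = 5×5 + 5×3 + 2×4 + 3×2 = 54; y_lin[6] = 5×5 + 2×3 + 3×4 = 43; y_lin[7] = 2×5 + 3×3 = 19; y_lin[8] = 3×5 = 15 → [5, 15, 35, 47, 67, 54, 43, 19, 15]. Circular (length 5): y[0] = 5×1 + 5×5 + 5×3 + 2×4 + 3×2 = 59; y[1] = 5×2 + 5×1 + 5×5 + 2×3 + 3×4 = 58; y[2] = 5×4 + 5×2 + 5×1 + 2×5 + 3×3 = 54; y[3] = 5×3 + 5×4 + 5×2 + 2×1 + 3×5 = 62; y[4] = 5×5 + 5×3 + 5×4 + 2×2 + 3×1 = 67 → [59, 58, 54, 62, 67]

Linear: [5, 15, 35, 47, 67, 54, 43, 19, 15], Circular: [59, 58, 54, 62, 67]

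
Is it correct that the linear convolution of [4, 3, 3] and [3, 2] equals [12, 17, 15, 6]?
Recompute linear convolution of [4, 3, 3] and [3, 2]: y[0] = 4×3 = 12; y[1] = 4×2 + 3×3 = 17; y[2] = 3×2 + 3×3 = 15; y[3] = 3×2 = 6 → [12, 17, 15, 6]. Given [12, 17, 15, 6] matches, so answer: Yes

Yes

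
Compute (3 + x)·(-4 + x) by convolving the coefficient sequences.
Ascending coefficients: a = [3, 1], b = [-4, 1]. c[0] = 3×-4 = -12; c[1] = 3×1 + 1×-4 = -1; c[2] = 1×1 = 1. Result coefficients: [-12, -1, 1] → -12 - x + x^2

-12 - x + x^2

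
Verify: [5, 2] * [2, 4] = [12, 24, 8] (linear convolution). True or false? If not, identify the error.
Recompute linear convolution of [5, 2] and [2, 4]: y[0] = 5×2 = 10; y[1] = 5×4 + 2×2 = 24; y[2] = 2×4 = 8 → [10, 24, 8]. Compare to given [12, 24, 8]: they differ at index 0: given 12, correct 10, so answer: No

No. Error at index 0: given 12, correct 10.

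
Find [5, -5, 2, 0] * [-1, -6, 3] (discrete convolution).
y[0] = 5×-1 = -5; y[1] = 5×-6 + -5×-1 = -25; y[2] = 5×3 + -5×-6 + 2×-1 = 43; y[3] = -5×3 + 2×-6 + 0×-1 = -27; y[4] = 2×3 + 0×-6 = 6; y[5] = 0×3 = 0

[-5, -25, 43, -27, 6, 0]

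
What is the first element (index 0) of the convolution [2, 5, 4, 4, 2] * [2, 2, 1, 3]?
Use y[k] = Σ_i a[i]·b[k-i] at k=0. y[0] = 2×2 = 4

4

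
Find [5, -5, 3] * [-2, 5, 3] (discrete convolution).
y[0] = 5×-2 = -10; y[1] = 5×5 + -5×-2 = 35; y[2] = 5×3 + -5×5 + 3×-2 = -16; y[3] = -5×3 + 3×5 = 0; y[4] = 3×3 = 9

[-10, 35, -16, 0, 9]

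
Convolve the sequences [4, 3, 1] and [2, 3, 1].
y[0] = 4×2 = 8; y[1] = 4×3 + 3×2 = 18; y[2] = 4×1 + 3×3 + 1×2 = 15; y[3] = 3×1 + 1×3 = 6; y[4] = 1×1 = 1

[8, 18, 15, 6, 1]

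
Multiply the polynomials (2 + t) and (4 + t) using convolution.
Ascending coefficients: a = [2, 1], b = [4, 1]. c[0] = 2×4 = 8; c[1] = 2×1 + 1×4 = 6; c[2] = 1×1 = 1. Result coefficients: [8, 6, 1] → 8 + 6t + t^2

8 + 6t + t^2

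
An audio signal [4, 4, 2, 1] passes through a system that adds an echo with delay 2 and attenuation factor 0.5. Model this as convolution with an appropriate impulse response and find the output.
Direct-path + delayed-attenuated-path model → impulse response h = [1, 0, 0.5] (1 at lag 0, 0.5 at lag 2). Output y[n] = x[n] + 0.5·x[n - 2] (with x[n] = 0 outside 0..3): y[0] = 4 + 0.5×0 = 4; y[1] = 4 + 0.5×0 = 4; y[2] = 2 + 0.5×4 = 4.0; y[3] = 1 + 0.5×4 = 3.0; y[4] = 0 + 0.5×2 = 1.0; y[5] = 0 + 0.5×1 = 0.5. So y = [4, 4, 4.0, 3.0, 1.0, 0.5]

[4, 4, 4.0, 3.0, 1.0, 0.5]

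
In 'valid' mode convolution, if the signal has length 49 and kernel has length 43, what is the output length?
'Valid' mode counts only positions where the kernel fully overlaps the signal: m - n + 1 = 49 - 43 + 1 = 7

7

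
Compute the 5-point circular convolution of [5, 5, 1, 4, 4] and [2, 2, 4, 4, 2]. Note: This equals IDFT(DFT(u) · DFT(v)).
Either evaluate y[k] = Σ_j u[j]·v[(k-j) mod 5] directly, or use IDFT(DFT(u) · DFT(v)). y[0] = 5×2 + 5×2 + 1×4 + 4×4 + 4×2 = 48; y[1] = 5×2 + 5×2 + 1×2 + 4×4 + 4×4 = 54; y[2] = 5×4 + 5×2 + 1×2 + 4×2 + 4×4 = 56; y[3] = 5×4 + 5×4 + 1×2 + 4×2 + 4×2 = 58; y[4] = 5×2 + 5×4 + 1×4 + 4×2 + 4×2 = 50. Result: [48, 54, 56, 58, 50]

[48, 54, 56, 58, 50]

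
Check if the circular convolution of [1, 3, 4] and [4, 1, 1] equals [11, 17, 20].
Recompute circular convolution of [1, 3, 4] and [4, 1, 1]: y[0] = 1×4 + 3×1 + 4×1 = 11; y[1] = 1×1 + 3×4 + 4×1 = 17; y[2] = 1×1 + 3×1 + 4×4 = 20 → [11, 17, 20]. Given [11, 17, 20] matches, so answer: Yes

Yes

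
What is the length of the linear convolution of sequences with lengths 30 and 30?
Linear/full convolution length: m + n - 1 = 30 + 30 - 1 = 59

59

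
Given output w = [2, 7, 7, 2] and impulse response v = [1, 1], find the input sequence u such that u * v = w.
Deconvolve w=[2, 7, 7, 2] by v=[1, 1]. Since v[0]=1, solve forward: u[0] = w[0] / 1 = 2; u[1] = (w[1] - 2×1) / 1 = 5; u[2] = (w[2] - 5×1) / 1 = 2. So u = [2, 5, 2]. Check by forward convolution: w[0] = 2×1 = 2; w[1] = 2×1 + 5×1 = 7; w[2] = 5×1 + 2×1 = 7; w[3] = 2×1 = 2

[2, 5, 2]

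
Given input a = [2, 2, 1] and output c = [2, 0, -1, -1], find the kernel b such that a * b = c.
Output length 4 = len(a) + len(b) - 1 ⇒ len(b) = 2. Solve b forward using b[k] = (c[k] - Σ_{i≥1} a[i]·b[k-i]) / a[0]: b[0] = c[0] / a[0] = 2 / 2 = 1; b[1] = (c[1] - 2×1) / a[0] = (0 - 2×1) / 2 = -1. So b = [1, -1]. Forward-check [2, 2, 1] * [1, -1]: c[0] = 2×1 = 2; c[1] = 2×-1 + 2×1 = 0; c[2] = 2×-1 + 1×1 = -1; c[3] = 1×-1 = -1 → [2, 0, -1, -1] ✓

[1, -1]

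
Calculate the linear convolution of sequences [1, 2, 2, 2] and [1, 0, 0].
y[0] = 1×1 = 1; y[1] = 1×0 + 2×1 = 2; y[2] = 1×0 + 2×0 + 2×1 = 2; y[3] = 2×0 + 2×0 + 2×1 = 2; y[4] = 2×0 + 2×0 = 0; y[5] = 2×0 = 0

[1, 2, 2, 2, 0, 0]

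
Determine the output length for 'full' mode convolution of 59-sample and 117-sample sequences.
Linear/full convolution length: m + n - 1 = 59 + 117 - 1 = 175

175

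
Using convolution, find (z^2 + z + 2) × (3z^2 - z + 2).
Ascending coefficients: a = [2, 1, 1], b = [2, -1, 3]. c[0] = 2×2 = 4; c[1] = 2×-1 + 1×2 = 0; c[2] = 2×3 + 1×-1 + 1×2 = 7; c[3] = 1×3 + 1×-1 = 2; c[4] = 1×3 = 3. Result coefficients: [4, 0, 7, 2, 3] → 3z^4 + 2z^3 + 7z^2 + 4

3z^4 + 2z^3 + 7z^2 + 4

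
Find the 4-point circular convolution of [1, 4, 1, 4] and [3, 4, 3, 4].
Use y[k] = Σ_j x[j]·h[(k-j) mod 4]. y[0] = 1×3 + 4×4 + 1×3 + 4×4 = 38; y[1] = 1×4 + 4×3 + 1×4 + 4×3 = 32; y[2] = 1×3 + 4×4 + 1×3 + 4×4 = 38; y[3] = 1×4 + 4×3 + 1×4 + 4×3 = 32. Result: [38, 32, 38, 32]

[38, 32, 38, 32]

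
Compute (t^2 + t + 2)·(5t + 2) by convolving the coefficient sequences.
Ascending coefficients: a = [2, 1, 1], b = [2, 5]. c[0] = 2×2 = 4; c[1] = 2×5 + 1×2 = 12; c[2] = 1×5 + 1×2 = 7; c[3] = 1×5 = 5. Result coefficients: [4, 12, 7, 5] → 5t^3 + 7t^2 + 12t + 4

5t^3 + 7t^2 + 12t + 4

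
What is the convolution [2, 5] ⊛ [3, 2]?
y[0] = 2×3 = 6; y[1] = 2×2 + 5×3 = 19; y[2] = 5×2 = 10

[6, 19, 10]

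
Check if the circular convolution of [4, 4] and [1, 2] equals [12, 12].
Recompute circular convolution of [4, 4] and [1, 2]: y[0] = 4×1 + 4×2 = 12; y[1] = 4×2 + 4×1 = 12 → [12, 12]. Given [12, 12] matches, so answer: Yes

Yes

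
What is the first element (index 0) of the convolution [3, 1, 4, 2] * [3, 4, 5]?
Use y[k] = Σ_i a[i]·b[k-i] at k=0. y[0] = 3×3 = 9

9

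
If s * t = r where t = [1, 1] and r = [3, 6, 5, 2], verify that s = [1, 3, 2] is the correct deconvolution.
Forward-compute [1, 3, 2] * [1, 1]: r[0] = 1×1 = 1; r[1] = 1×1 + 3×1 = 4; r[2] = 3×1 + 2×1 = 5; r[3] = 2×1 = 2 → [1, 4, 5, 2]. Does not match given r = [3, 6, 5, 2].

Not verified. [1, 3, 2] * [1, 1] = [1, 4, 5, 2], which differs from [3, 6, 5, 2] at index 0.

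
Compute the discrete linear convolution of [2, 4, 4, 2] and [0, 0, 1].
y[0] = 2×0 = 0; y[1] = 2×0 + 4×0 = 0; y[2] = 2×1 + 4×0 + 4×0 = 2; y[3] = 4×1 + 4×0 + 2×0 = 4; y[4] = 4×1 + 2×0 = 4; y[5] = 2×1 = 2

[0, 0, 2, 4, 4, 2]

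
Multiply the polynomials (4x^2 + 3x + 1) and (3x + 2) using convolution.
Ascending coefficients: a = [1, 3, 4], b = [2, 3]. c[0] = 1×2 = 2; c[1] = 1×3 + 3×2 = 9; c[2] = 3×3 + 4×2 = 17; c[3] = 4×3 = 12. Result coefficients: [2, 9, 17, 12] → 12x^3 + 17x^2 + 9x + 2

12x^3 + 17x^2 + 9x + 2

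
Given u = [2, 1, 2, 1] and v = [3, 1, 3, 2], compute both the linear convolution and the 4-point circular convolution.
Linear: y_lin[0] = 2×3 = 6; y_lin[1] = 2×1 + 1×3 = 5; y_lin[2] = 2×3 + 1×1 + 2×3 = 13; y_lin[3] = 2×2 + 1×3 + 2×1 + 1×3 = 12; y_lin[4] = 1×2 + 2×3 + 1×1 = 9; y_lin[5] = 2×2 + 1×3 = 7; y_lin[6] = 1×2 = 2 → [6, 5, 13, 12, 9, 7, 2]. Circular (length 4): y[0] = 2×3 + 1×2 + 2×3 + 1×1 = 15; y[1] = 2×1 + 1×3 + 2×2 + 1×3 = 12; y[2] = 2×3 + 1×1 + 2×3 + 1×2 = 15; y[3] = 2×2 + 1×3 + 2×1 + 1×3 = 12 → [15, 12, 15, 12]

Linear: [6, 5, 13, 12, 9, 7, 2], Circular: [15, 12, 15, 12]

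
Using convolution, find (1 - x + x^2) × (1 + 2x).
Ascending coefficients: a = [1, -1, 1], b = [1, 2]. c[0] = 1×1 = 1; c[1] = 1×2 + -1×1 = 1; c[2] = -1×2 + 1×1 = -1; c[3] = 1×2 = 2. Result coefficients: [1, 1, -1, 2] → 1 + x - x^2 + 2x^3

1 + x - x^2 + 2x^3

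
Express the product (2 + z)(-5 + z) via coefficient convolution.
Ascending coefficients: a = [2, 1], b = [-5, 1]. c[0] = 2×-5 = -10; c[1] = 2×1 + 1×-5 = -3; c[2] = 1×1 = 1. Result coefficients: [-10, -3, 1] → -10 - 3z + z^2

-10 - 3z + z^2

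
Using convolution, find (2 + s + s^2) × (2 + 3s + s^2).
Ascending coefficients: a = [2, 1, 1], b = [2, 3, 1]. c[0] = 2×2 = 4; c[1] = 2×3 + 1×2 = 8; c[2] = 2×1 + 1×3 + 1×2 = 7; c[3] = 1×1 + 1×3 = 4; c[4] = 1×1 = 1. Result coefficients: [4, 8, 7, 4, 1] → 4 + 8s + 7s^2 + 4s^3 + s^4

4 + 8s + 7s^2 + 4s^3 + s^4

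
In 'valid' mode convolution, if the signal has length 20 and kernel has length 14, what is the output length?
'Valid' mode counts only positions where the kernel fully overlaps the signal: m - n + 1 = 20 - 14 + 1 = 7

7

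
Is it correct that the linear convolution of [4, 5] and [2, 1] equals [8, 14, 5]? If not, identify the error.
Recompute linear convolution of [4, 5] and [2, 1]: y[0] = 4×2 = 8; y[1] = 4×1 + 5×2 = 14; y[2] = 5×1 = 5 → [8, 14, 5]. Given [8, 14, 5] matches, so answer: Yes

Yes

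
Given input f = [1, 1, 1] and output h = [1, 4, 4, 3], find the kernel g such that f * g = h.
Output length 4 = len(f) + len(g) - 1 ⇒ len(g) = 2. Solve g forward using g[k] = (h[k] - Σ_{i≥1} f[i]·g[k-i]) / f[0]: g[0] = h[0] / f[0] = 1 / 1 = 1; g[1] = (h[1] - 1×1) / f[0] = (4 - 1×1) / 1 = 3. So g = [1, 3]. Forward-check [1, 1, 1] * [1, 3]: h[0] = 1×1 = 1; h[1] = 1×3 + 1×1 = 4; h[2] = 1×3 + 1×1 = 4; h[3] = 1×3 = 3 → [1, 4, 4, 3] ✓

[1, 3]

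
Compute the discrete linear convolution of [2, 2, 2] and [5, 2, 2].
y[0] = 2×5 = 10; y[1] = 2×2 + 2×5 = 14; y[2] = 2×2 + 2×2 + 2×5 = 18; y[3] = 2×2 + 2×2 = 8; y[4] = 2×2 = 4

[10, 14, 18, 8, 4]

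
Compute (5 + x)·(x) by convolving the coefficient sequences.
Ascending coefficients: a = [5, 1], b = [0, 1]. c[0] = 5×0 = 0; c[1] = 5×1 + 1×0 = 5; c[2] = 1×1 = 1. Result coefficients: [0, 5, 1] → 5x + x^2

5x + x^2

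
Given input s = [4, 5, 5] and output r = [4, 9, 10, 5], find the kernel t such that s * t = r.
Output length 4 = len(s) + len(t) - 1 ⇒ len(t) = 2. Solve t forward using t[k] = (r[k] - Σ_{i≥1} s[i]·t[k-i]) / s[0]: t[0] = r[0] / s[0] = 4 / 4 = 1; t[1] = (r[1] - 5×1) / s[0] = (9 - 5×1) / 4 = 1. So t = [1, 1]. Forward-check [4, 5, 5] * [1, 1]: r[0] = 4×1 = 4; r[1] = 4×1 + 5×1 = 9; r[2] = 5×1 + 5×1 = 10; r[3] = 5×1 = 5 → [4, 9, 10, 5] ✓

[1, 1]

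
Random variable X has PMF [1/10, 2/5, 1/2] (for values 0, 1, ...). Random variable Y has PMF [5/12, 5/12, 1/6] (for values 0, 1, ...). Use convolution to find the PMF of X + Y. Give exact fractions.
P(X+Y=k) = Σ_i P(X=i)·P(Y=k-i) — a convolution of [1/10, 2/5, 1/2] and [5/12, 5/12, 1/6]. P(X+Y=0) = (1/10)×(5/12) = 1/24; P(X+Y=1) = (1/10)×(5/12) + (2/5)×(5/12) = 1/24 + 1/6 = 5/24; P(X+Y=2) = (1/10)×(1/6) + (2/5)×(5/12) + (1/2)×(5/12) = 1/60 + 1/6 + 5/24 = 47/120; P(X+Y=3) = (2/5)×(1/6) + (1/2)×(5/12) = 1/15 + 5/24 = 11/40; P(X+Y=4) = (1/2)×(1/6) = 1/12. PMF: [1/24, 5/24, 47/120, 11/40, 1/12] (sums to 1 ✓)

[1/24, 5/24, 47/120, 11/40, 1/12]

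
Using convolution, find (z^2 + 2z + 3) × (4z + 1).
Ascending coefficients: a = [3, 2, 1], b = [1, 4]. c[0] = 3×1 = 3; c[1] = 3×4 + 2×1 = 14; c[2] = 2×4 + 1×1 = 9; c[3] = 1×4 = 4. Result coefficients: [3, 14, 9, 4] → 4z^3 + 9z^2 + 14z + 3

4z^3 + 9z^2 + 14z + 3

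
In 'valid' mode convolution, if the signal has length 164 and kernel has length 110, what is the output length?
'Valid' mode counts only positions where the kernel fully overlaps the signal: m - n + 1 = 164 - 110 + 1 = 55

55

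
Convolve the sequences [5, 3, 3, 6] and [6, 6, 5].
y[0] = 5×6 = 30; y[1] = 5×6 + 3×6 = 48; y[2] = 5×5 + 3×6 + 3×6 = 61; y[3] = 3×5 + 3×6 + 6×6 = 69; y[4] = 3×5 + 6×6 = 51; y[5] = 6×5 = 30

[30, 48, 61, 69, 51, 30]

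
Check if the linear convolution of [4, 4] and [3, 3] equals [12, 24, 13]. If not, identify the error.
Recompute linear convolution of [4, 4] and [3, 3]: y[0] = 4×3 = 12; y[1] = 4×3 + 4×3 = 24; y[2] = 4×3 = 12 → [12, 24, 12]. Compare to given [12, 24, 13]: they differ at index 2: given 13, correct 12, so answer: No

No. Error at index 2: given 13, correct 12.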